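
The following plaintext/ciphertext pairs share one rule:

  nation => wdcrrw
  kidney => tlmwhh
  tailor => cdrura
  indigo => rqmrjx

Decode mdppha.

dagger

Shifts by position in nation: pos 0: n→w (+9), pos 1: a→d (+3), pos 2: t→c (+9), pos 3: i→r (+9), pos 4: o→r (+3), pos 5: n→w (+9) — repeating every 3. It's a Vigenère-style cipher with numeric key [9,3,9]: position i shifts by key[i mod 3].
Undoing it on mdppha: m−9=d, d−3=a, p−9=g, p−9=g, h−3=e, a−9=r.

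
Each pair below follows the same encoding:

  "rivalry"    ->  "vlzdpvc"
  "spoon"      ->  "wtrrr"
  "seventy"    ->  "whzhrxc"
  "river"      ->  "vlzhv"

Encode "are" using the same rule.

dvh

The shift depends on letter class: consonant r→v is +4, but vowel i→l is +3. Two shifts are in play — +3 for a/e/i/o/u, +4 for every other letter.
For are: a(vowel)+3=d, r(cons)+4=v, e(vowel)+3=h.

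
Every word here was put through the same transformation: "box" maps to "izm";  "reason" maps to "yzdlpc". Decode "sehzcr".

growth

Read the word backwards and shift each letter +11.
Undoing it on sehzcr: shift back: s−11=h, e−11=t, h−11=w, z−11=o, c−11=r, r−11=g → htworg; then reverse → growth.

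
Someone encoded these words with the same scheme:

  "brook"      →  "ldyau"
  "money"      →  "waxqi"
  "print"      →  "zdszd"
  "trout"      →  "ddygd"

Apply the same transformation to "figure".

Shifts by position in brook: pos 0: b→l (+10), pos 1: r→d (+12), pos 2: o→y (+10), pos 3: o→a (+12) — repeating every 2. It's a Vigenère-style cipher with numeric key [10,12]: position i shifts by key[i mod 2].
On figure: f+10=p, i+12=u, g+10=q, u+12=g, r+10=b, e+12=q.

puqgbq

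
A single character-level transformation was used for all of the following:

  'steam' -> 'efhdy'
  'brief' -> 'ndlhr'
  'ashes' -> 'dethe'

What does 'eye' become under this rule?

hkh

The shift depends on letter class: consonant s→e is +12, but vowel e→h is +3. The rule splits by letter class: vowels +3, consonants +12.
For eye: e(vowel)+3=h, y(cons)+12=k, e(vowel)+3=h.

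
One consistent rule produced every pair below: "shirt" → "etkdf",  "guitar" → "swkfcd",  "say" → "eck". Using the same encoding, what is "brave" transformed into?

Two shifts are in play — +2 for a/e/i/o/u, +12 for every other letter.
Applying it to brave: b(cons)+12=n, r(cons)+12=d, a(vowel)+2=c, v(cons)+12=h, e(vowel)+2=g.

ndchg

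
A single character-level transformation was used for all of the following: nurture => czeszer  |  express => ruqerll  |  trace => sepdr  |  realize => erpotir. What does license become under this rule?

otdrclr

Each letter's alphabet position (a=0..z=25) is mapped through 7·x+15 mod 26 — an affine cipher.
On license: l(11)→7·11+15≡14=o; i(8)→7·8+15≡19=t; c(2)→7·2+15≡3=d; e(4)→7·4+15≡17=r; n(13)→7·13+15≡2=c; s(18)→7·18+15≡11=l; e(4)→7·4+15≡17=r (all mod 26).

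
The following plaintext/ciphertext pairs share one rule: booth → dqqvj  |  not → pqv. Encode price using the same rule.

rtkeg

Compare letters: b→d is +2, o→q is +2, o→q is +2 — a constant shift. This is a Caesar cipher with shift 2.
Applying it to price: p+2=r, r+2=t, i+2=k, c+2=e, e+2=g.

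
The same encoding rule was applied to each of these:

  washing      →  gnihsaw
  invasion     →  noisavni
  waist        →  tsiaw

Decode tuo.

out

The output letters match the input read backwards: washing reversed is gnihsaw. The word is simply reversed.
Undoing it on tuo: then reverse → out.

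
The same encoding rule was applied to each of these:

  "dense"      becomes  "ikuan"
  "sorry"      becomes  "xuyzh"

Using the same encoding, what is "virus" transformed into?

In dense: d→i is +5, e→k is +6, n→u is +7, s→a is +8 — the shift increases by 1 each position. The shift increases by 1 at each position, starting from +5: 5, 6, 7, ….
Applying it to virus: v+5=a, i+6=o, r+7=y, u+8=c, s+9=b.

aoycb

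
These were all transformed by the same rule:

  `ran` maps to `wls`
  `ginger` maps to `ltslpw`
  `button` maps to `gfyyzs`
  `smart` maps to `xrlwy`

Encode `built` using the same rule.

gftqy

The shift depends on letter class: consonant r→w is +5, but vowel a→l is +11. Two shifts are in play — +11 for a/e/i/o/u, +5 for every other letter.
Applying it to built: b(cons)+5=g, u(vowel)+11=f, i(vowel)+11=t, l(cons)+5=q, t(cons)+5=y.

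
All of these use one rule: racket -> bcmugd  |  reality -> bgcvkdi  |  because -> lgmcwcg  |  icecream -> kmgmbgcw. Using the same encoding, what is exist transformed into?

The shift depends on letter class: consonant r→b is +10, but vowel a→c is +2. The rule splits by letter class: vowels +2, consonants +10.
On exist: e(vowel)+2=g, x(cons)+10=h, i(vowel)+2=k, s(cons)+10=c, t(cons)+10=d.

ghkcd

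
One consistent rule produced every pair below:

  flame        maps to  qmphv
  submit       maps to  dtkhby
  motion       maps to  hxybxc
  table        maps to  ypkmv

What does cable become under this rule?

fpkmv

f(5)→q(16) and l(11)→m(12) fit y≡21x+15 (mod 26); the inverse of 21 mod 26 is 5. Treating letters as 0–25, the rule is x ↦ 21x + 15 (mod 26).
For cable: c(2)→21·2+15≡5=f; a(0)→21·0+15≡15=p; b(1)→21·1+15≡10=k; l(11)→21·11+15≡12=m; e(4)→21·4+15≡21=v (all mod 26).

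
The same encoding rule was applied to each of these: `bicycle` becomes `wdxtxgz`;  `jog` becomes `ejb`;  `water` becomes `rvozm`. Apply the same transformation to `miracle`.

Every letter moves 21 places later in the alphabet, wrapping around z→a.
For miracle: m+21=h, i+21=d, r+21=m, a+21=v, c+21=x, l+21=g, e+21=z.

hdmvxgz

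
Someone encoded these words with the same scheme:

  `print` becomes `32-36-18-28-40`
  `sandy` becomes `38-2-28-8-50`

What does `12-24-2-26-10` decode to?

flame

p(#16)→32 and r(#18)→36: differences scale by 2, so n = 2·pos + 0. With a=1..z=26, the number is 2·pos.
Decoding 12-24-2-26-10: 12→(12−0)÷2=6=f, 24→(24−0)÷2=12=l, 2→(2−0)÷2=1=a, 26→(26−0)÷2=13=m, 10→(10−0)÷2=5=e.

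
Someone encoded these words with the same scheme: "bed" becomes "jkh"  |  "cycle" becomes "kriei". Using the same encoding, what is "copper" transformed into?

xkvvui

The word is reversed, then every letter is shifted forward by 6.
On copper: reverse → reppoc; then shift: r+6=x, e+6=k, p+6=v, p+6=v, o+6=u, c+6=i.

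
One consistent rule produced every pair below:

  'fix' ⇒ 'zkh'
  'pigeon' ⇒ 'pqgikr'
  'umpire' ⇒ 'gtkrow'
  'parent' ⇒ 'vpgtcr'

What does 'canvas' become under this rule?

Read the word backwards and shift each letter +2.
Applying it to canvas: reverse → savnac; then shift: s+2=u, a+2=c, v+2=x, n+2=p, a+2=c, c+2=e.

ucxpce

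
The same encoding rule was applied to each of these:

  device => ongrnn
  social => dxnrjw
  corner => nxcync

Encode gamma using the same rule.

The shift depends on letter class: consonant d→o is +11, but vowel e→n is +9. Two shifts are in play — +9 for a/e/i/o/u, +11 for every other letter.
For gamma: g(cons)+11=r, a(vowel)+9=j, m(cons)+11=x, m(cons)+11=x, a(vowel)+9=j.

rjxxj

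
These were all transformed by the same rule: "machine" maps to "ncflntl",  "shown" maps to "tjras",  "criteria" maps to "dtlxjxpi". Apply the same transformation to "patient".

qcwmjta

In machine: m→n is +1, a→c is +2, c→f is +3, h→l is +4 — the shift increases by 1 each position. Letter i (0-indexed) is shifted by i+1, so successive shifts are 1, 2, 3, ….
For patient: p+1=q, a+2=c, t+3=w, i+4=m, e+5=j, n+6=t, t+7=a.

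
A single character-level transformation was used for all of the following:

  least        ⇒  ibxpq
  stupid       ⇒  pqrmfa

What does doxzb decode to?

grace

Compare letters: l→i is +23, e→b is +23, a→x is +23 — a constant shift. It's a constant shift of +23 (ROT23).
Undoing it on doxzb: d−23=g, o−23=r, x−23=a, z−23=c, b−23=e.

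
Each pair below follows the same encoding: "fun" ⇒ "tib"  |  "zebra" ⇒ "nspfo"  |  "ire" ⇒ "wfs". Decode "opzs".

Compare letters: f→t is +14, u→i is +14, n→b is +14 — a constant shift. Every letter moves 14 places later in the alphabet, wrapping around z→a.
Undoing it on opzs: o−14=a, p−14=b, z−14=l, s−14=e.

able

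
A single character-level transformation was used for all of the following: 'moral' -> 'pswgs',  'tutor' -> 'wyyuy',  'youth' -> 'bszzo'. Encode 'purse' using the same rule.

sywyl

In moral: m→p is +3, o→s is +4, r→w is +5, a→g is +6 — the shift increases by 1 each position. Letter i (0-indexed) is shifted by i+3, so successive shifts are 3, 4, 5, ….
On purse: p+3=s, u+4=y, r+5=w, s+6=y, e+7=l.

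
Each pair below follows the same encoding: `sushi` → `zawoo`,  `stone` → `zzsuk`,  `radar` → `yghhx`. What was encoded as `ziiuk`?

Shifts by position in sushi: pos 0: s→z (+7), pos 1: u→a (+6), pos 2: s→w (+4), pos 3: h→o (+7), pos 4: i→o (+6) — repeating every 3. A repeating key of period 3 is used — shifts +7, +6, +4 over and over.
Undoing it on ziiuk: z−7=s, i−6=c, i−4=e, u−7=n, k−6=e.

scene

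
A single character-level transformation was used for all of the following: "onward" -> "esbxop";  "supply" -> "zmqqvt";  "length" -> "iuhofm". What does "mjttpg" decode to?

The output letters match the input read backwards, each shifted +1: onward reversed is drawno. Two steps: reverse the string, then apply a Caesar shift of +1.
Reversing it on mjttpg: shift back: m−1=l, j−1=i, t−1=s, t−1=s, p−1=o, g−1=f → lissof; then reverse → fossil.

fossil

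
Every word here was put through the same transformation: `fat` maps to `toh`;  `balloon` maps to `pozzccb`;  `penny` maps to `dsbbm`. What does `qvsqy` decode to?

check

This is a Caesar cipher with shift 14.
Decoding qvsqy: q−14=c, v−14=h, s−14=e, q−14=c, y−14=k.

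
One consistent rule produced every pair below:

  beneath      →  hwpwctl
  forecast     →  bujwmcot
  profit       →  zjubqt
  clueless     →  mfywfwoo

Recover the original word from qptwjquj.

interior

b(1)→h(7) and e(4)→w(22) fit y≡5x+2 (mod 26); the inverse of 5 mod 26 is 21. This is an affine cipher: with a=0,…,z=25, each position x becomes (5x+2) mod 26.
Decoding qptwjquj: q(16)→21·(16−2)≡8=i; p(15)→21·(15−2)≡13=n; t(19)→21·(19−2)≡19=t; w(22)→21·(22−2)≡4=e; j(9)→21·(9−2)≡17=r; q(16)→21·(16−2)≡8=i; u(20)→21·(20−2)≡14=o; j(9)→21·(9−2)≡17=r (all mod 26).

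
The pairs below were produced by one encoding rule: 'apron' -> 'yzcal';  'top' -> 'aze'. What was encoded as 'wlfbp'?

The output letters match the input read backwards, each shifted +11: apron reversed is norpa. Two steps: reverse the string, then apply a Caesar shift of +11.
Undoing it on wlfbp: shift back: w−11=l, l−11=a, f−11=u, b−11=q, p−11=e → lauqe; then reverse → equal.

equal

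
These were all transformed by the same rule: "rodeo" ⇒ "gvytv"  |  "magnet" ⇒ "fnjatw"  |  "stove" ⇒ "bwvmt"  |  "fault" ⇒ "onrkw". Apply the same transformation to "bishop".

izbevq

r(17)→g(6) and o(14)→v(21) fit y≡21x+13 (mod 26); the inverse of 21 mod 26 is 5. Treating letters as 0–25, the rule is x ↦ 21x + 13 (mod 26).
Applying it to bishop: b(1)→21·1+13≡8=i; i(8)→21·8+13≡25=z; s(18)→21·18+13≡1=b; h(7)→21·7+13≡4=e; o(14)→21·14+13≡21=v; p(15)→21·15+13≡16=q (all mod 26).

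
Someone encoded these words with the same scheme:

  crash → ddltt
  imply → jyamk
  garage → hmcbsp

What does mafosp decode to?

lounge

Shifts by position in crash: pos 0: c→d (+1), pos 1: r→d (+12), pos 2: a→l (+11), pos 3: s→t (+1), pos 4: h→t (+12) — repeating every 3. The shifts repeat in a cycle of length 3: positions 0,1,… shift by +1, +12, +11, then the pattern repeats.
Reversing it on mafosp: m−1=l, a−12=o, f−11=u, o−1=n, s−12=g, p−11=e.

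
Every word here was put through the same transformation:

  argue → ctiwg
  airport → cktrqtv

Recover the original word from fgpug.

Compare letters: a→c is +2, r→t is +2, g→i is +2 — a constant shift. This is a Caesar cipher with shift 2.
Reversing it on fgpug: f−2=d, g−2=e, p−2=n, u−2=s, g−2=e.

dense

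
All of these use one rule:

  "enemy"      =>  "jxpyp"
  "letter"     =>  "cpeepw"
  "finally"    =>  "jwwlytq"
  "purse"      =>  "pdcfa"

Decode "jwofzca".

The output letters match the input read backwards, each shifted +11: enemy reversed is ymene. Read the word backwards and shift each letter +11.
Reversing it on jwofzca: shift back: j−11=y, w−11=l, o−11=d, f−11=u, z−11=o, c−11=r, a−11=p → ylduorp; then reverse → proudly.

proudly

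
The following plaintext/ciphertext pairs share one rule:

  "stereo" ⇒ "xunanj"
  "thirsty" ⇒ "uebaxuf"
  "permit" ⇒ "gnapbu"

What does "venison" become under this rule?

s(18)→x(23) and t(19)→u(20) fit y≡23x+25 (mod 26); the inverse of 23 mod 26 is 17. Treating letters as 0–25, the rule is x ↦ 23x + 25 (mod 26).
On venison: v(21)→23·21+25≡14=o; e(4)→23·4+25≡13=n; n(13)→23·13+25≡12=m; i(8)→23·8+25≡1=b; s(18)→23·18+25≡23=x; o(14)→23·14+25≡9=j; n(13)→23·13+25≡12=m (all mod 26).

onmbxjm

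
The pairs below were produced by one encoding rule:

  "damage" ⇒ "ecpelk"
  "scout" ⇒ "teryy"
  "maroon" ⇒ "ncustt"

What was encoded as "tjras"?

Letter i (0-indexed) is shifted by i+1, so successive shifts are 1, 2, 3, ….
Undoing it on tjras: t−1=s, j−2=h, r−3=o, a−4=w, s−5=n.

shown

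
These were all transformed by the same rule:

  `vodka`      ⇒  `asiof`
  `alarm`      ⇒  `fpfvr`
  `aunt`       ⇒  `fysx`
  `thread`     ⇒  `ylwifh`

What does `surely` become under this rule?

Shifts by position in vodka: pos 0: v→a (+5), pos 1: o→s (+4), pos 2: d→i (+5), pos 3: k→o (+4) — repeating every 2. It's a Vigenère-style cipher with numeric key [5,4]: position i shifts by key[i mod 2].
For surely: s+5=x, u+4=y, r+5=w, e+4=i, l+5=q, y+4=c.

xywiqc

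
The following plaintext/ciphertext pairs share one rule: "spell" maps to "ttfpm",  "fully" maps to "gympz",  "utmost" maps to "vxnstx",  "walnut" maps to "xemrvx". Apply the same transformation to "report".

Shifts by position in spell: pos 0: s→t (+1), pos 1: p→t (+4), pos 2: e→f (+1), pos 3: l→p (+4) — repeating every 2. It's a Vigenère-style cipher with numeric key [1,4]: position i shifts by key[i mod 2].
On report: r+1=s, e+4=i, p+1=q, o+4=s, r+1=s, t+4=x.

siqssx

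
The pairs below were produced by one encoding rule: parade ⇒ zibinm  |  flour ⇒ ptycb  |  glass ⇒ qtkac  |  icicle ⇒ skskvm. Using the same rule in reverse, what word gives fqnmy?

It's a Vigenère-style cipher with numeric key [10,8]: position i shifts by key[i mod 2].
Undoing it on fqnmy: f−10=v, q−8=i, n−10=d, m−8=e, y−10=o.

video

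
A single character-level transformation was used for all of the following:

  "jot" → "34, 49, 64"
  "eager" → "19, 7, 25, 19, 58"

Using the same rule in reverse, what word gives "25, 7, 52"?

gap

j(#10)→34 and o(#15)→49: differences scale by 3, so n = 3·pos + 4. The formula is n = 3×(alphabet index, a=1) + 4.
Undoing it on 25, 7, 52: 25→(25−4)÷3=7=g, 7→(7−4)÷3=1=a, 52→(52−4)÷3=16=p.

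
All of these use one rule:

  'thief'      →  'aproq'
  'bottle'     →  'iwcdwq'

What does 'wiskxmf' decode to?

pajamas

In thief: t→a is +7, h→p is +8, i→r is +9, e→o is +10 — the shift increases by 1 each position. Each letter shifts forward by (position + 7), i.e. 7, 8, 9, … — the shift grows by one for each successive letter.
Decoding wiskxmf: w−7=p, i−8=a, s−9=j, k−10=a, x−11=m, m−12=a, f−13=s.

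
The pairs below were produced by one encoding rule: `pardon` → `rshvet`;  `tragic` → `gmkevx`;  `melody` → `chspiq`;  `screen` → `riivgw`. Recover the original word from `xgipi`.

The output letters match the input read backwards, each shifted +4: pardon reversed is nodrap. Read the word backwards and shift each letter +4.
Decoding xgipi: shift back: x−4=t, g−4=c, i−4=e, p−4=l, i−4=e → tcele; then reverse → elect.

elect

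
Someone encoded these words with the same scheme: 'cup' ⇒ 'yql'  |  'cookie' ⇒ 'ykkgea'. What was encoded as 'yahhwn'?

cellar

Compare letters: c→y is +22, u→q is +22, p→l is +22 — a constant shift. It's a constant shift of +22 (ROT22).
Reversing it on yahhwn: y−22=c, a−22=e, h−22=l, h−22=l, w−22=a, n−22=r.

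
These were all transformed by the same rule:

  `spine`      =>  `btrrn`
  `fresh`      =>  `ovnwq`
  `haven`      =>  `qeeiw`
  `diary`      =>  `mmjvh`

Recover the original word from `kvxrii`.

bronze

Shifts by position in spine: pos 0: s→b (+9), pos 1: p→t (+4), pos 2: i→r (+9), pos 3: n→r (+4) — repeating every 2. The shifts repeat in a cycle of length 2: positions 0,1,… shift by +9, +4, then the pattern repeats.
Decoding kvxrii: k−9=b, v−4=r, x−9=o, r−4=n, i−9=z, i−4=e.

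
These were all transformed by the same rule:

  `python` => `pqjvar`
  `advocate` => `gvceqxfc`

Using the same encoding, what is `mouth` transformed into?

The output letters match the input read backwards, each shifted +2: python reversed is nohtyp. Two steps: reverse the string, then apply a Caesar shift of +2.
For mouth: reverse → htuom; then shift: h+2=j, t+2=v, u+2=w, o+2=q, m+2=o.

jvwqo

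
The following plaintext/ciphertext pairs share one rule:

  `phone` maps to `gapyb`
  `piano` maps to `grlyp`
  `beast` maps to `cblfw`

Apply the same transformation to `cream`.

Each letter's alphabet position (a=0..z=25) is mapped through 17·x+11 mod 26 — an affine cipher.
For cream: c(2)→17·2+11≡19=t; r(17)→17·17+11≡14=o; e(4)→17·4+11≡1=b; a(0)→17·0+11≡11=l; m(12)→17·12+11≡7=h (all mod 26).

toblh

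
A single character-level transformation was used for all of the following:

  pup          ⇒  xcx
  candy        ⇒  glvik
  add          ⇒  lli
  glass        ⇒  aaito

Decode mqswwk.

cookie

The output letters match the input read backwards, each shifted +8: pup reversed is pup. Two steps: reverse the string, then apply a Caesar shift of +8.
Undoing it on mqswwk: shift back: m−8=e, q−8=i, s−8=k, w−8=o, w−8=o, k−8=c → eikooc; then reverse → cookie.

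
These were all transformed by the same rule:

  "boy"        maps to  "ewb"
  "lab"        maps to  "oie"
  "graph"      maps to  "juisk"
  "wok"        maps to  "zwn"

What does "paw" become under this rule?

Two shifts are in play — +8 for a/e/i/o/u, +3 for every other letter.
Applying it to paw: p(cons)+3=s, a(vowel)+8=i, w(cons)+3=z.

siz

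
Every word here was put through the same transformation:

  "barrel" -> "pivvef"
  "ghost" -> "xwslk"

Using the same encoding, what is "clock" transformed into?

The word is reversed, then every letter is shifted forward by 4.
For clock: reverse → kcolc; then shift: k+4=o, c+4=g, o+4=s, l+4=p, c+4=g.

ogspg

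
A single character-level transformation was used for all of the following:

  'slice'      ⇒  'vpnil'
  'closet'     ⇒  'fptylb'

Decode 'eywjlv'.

burden

In slice: s→v is +3, l→p is +4, i→n is +5, c→i is +6 — the shift increases by 1 each position. The shift increases by 1 at each position, starting from +3: 3, 4, 5, ….
Reversing it on eywjlv: e−3=b, y−4=u, w−5=r, j−6=d, l−7=e, v−8=n.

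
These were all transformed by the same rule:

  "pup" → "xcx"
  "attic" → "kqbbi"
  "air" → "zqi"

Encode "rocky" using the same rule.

Read the word backwards and shift each letter +8.
Applying it to rocky: reverse → ykcor; then shift: y+8=g, k+8=s, c+8=k, o+8=w, r+8=z.

gskwz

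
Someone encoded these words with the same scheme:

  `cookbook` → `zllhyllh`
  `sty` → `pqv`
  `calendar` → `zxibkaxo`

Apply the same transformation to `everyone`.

Compare letters: c→z is +23, o→l is +23, o→l is +23 — a constant shift. Each letter is shifted forward by 23 in the alphabet (a Caesar shift of +23).
On everyone: e+23=b, v+23=s, e+23=b, r+23=o, y+23=v, o+23=l, n+23=k, e+23=b.

bsbovlkb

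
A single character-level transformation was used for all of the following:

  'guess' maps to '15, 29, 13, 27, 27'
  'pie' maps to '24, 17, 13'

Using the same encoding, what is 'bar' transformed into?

g is letter #7 and maps to 15: an offset of 8. The number is (letter's place in the alphabet, a=1) + 8.
Applying it to bar: b=2→10, a=1→9, r=18→26.

10, 9, 26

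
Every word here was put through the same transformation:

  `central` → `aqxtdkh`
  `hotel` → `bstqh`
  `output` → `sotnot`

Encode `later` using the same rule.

Treating letters as 0–25, the rule is x ↦ 21x + 10 (mod 26).
On later: l(11)→21·11+10≡7=h; a(0)→21·0+10≡10=k; t(19)→21·19+10≡19=t; e(4)→21·4+10≡16=q; r(17)→21·17+10≡3=d (all mod 26).

hktqd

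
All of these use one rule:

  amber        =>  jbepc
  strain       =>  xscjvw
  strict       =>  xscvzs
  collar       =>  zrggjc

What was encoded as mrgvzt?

policy

Treating letters as 0–25, the rule is x ↦ 21x + 9 (mod 26).
Undoing it on mrgvzt: m(12)→5·(12−9)≡15=p; r(17)→5·(17−9)≡14=o; g(6)→5·(6−9)≡11=l; v(21)→5·(21−9)≡8=i; z(25)→5·(25−9)≡2=c; t(19)→5·(19−9)≡24=y (all mod 26).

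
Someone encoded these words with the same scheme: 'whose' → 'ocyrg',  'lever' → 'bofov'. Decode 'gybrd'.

throw

Read the word backwards and shift each letter +10.
Undoing it on gybrd: shift back: g−10=w, y−10=o, b−10=r, r−10=h, d−10=t → worht; then reverse → throw.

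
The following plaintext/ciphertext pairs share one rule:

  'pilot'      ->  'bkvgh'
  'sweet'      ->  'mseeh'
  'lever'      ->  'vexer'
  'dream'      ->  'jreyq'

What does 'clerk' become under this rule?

overa

This is an affine cipher: with a=0,…,z=25, each position x becomes (21x+24) mod 26.
On clerk: c(2)→21·2+24≡14=o; l(11)→21·11+24≡21=v; e(4)→21·4+24≡4=e; r(17)→21·17+24≡17=r; k(10)→21·10+24≡0=a (all mod 26).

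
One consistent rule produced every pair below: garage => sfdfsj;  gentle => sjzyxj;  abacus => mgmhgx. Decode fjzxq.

The shifts repeat in a cycle of length 2: positions 0,1,… shift by +12, +5, then the pattern repeats.
Undoing it on fjzxq: f−12=t, j−5=e, z−12=n, x−5=s, q−12=e.

tense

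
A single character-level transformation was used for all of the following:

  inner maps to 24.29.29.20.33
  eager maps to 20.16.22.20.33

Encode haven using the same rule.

The number is (letter's place in the alphabet, a=1) + 15.
On haven: h=8→23, a=1→16, v=22→37, e=5→20, n=14→29.

23.16.37.20.29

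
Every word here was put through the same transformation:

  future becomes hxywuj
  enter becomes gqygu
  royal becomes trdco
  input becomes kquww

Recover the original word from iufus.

Shifts by position in future: pos 0: f→h (+2), pos 1: u→x (+3), pos 2: t→y (+5), pos 3: u→w (+2), pos 4: r→u (+3), pos 5: e→j (+5) — repeating every 3. A repeating key of period 3 is used — shifts +2, +3, +5 over and over.
Decoding iufus: i−2=g, u−3=r, f−5=a, u−2=s, s−3=p.

grasp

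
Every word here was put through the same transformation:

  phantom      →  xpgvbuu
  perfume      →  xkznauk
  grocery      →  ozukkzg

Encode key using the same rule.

skg

The shift depends on letter class: consonant p→x is +8, but vowel a→g is +6. Vowels shift forward by 6 and consonants shift forward by 8.
On key: k(cons)+8=s, e(vowel)+6=k, y(cons)+8=g.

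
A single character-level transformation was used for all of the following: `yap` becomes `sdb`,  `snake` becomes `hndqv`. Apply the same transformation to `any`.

Read the word backwards and shift each letter +3.
For any: reverse → yna; then shift: y+3=b, n+3=q, a+3=d.

bqd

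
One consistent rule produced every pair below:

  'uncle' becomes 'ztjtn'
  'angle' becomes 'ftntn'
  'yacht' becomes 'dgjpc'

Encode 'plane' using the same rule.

urhvn

In uncle: u→z is +5, n→t is +6, c→j is +7, l→t is +8 — the shift increases by 1 each position. Each letter shifts forward by (position + 5), i.e. 5, 6, 7, … — the shift grows by one for each successive letter.
On plane: p+5=u, l+6=r, a+7=h, n+8=v, e+9=n.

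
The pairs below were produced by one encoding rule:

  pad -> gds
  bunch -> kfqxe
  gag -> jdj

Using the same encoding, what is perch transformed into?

Read the word backwards and shift each letter +3.
Applying it to perch: reverse → hcrep; then shift: h+3=k, c+3=f, r+3=u, e+3=h, p+3=s.

kfuhs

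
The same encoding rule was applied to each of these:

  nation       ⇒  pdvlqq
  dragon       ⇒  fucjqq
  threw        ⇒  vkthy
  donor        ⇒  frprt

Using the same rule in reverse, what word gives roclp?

Shifts by position in nation: pos 0: n→p (+2), pos 1: a→d (+3), pos 2: t→v (+2), pos 3: i→l (+3) — repeating every 2. A repeating key of period 2 is used — shifts +2, +3 over and over.
Reversing it on roclp: r−2=p, o−3=l, c−2=a, l−3=i, p−2=n.

plain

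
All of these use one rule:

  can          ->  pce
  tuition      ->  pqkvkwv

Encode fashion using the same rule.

pqkjuch

The output letters match the input read backwards, each shifted +2: can reversed is nac. The word is reversed, then every letter is shifted forward by 2.
For fashion: reverse → noihsaf; then shift: n+2=p, o+2=q, i+2=k, h+2=j, s+2=u, a+2=c, f+2=h.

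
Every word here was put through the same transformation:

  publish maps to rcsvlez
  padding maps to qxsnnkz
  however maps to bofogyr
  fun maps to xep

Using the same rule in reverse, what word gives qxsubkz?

The output letters match the input read backwards, each shifted +10: publish reversed is hsilbup. The word is reversed, then every letter is shifted forward by 10.
Decoding qxsubkz: shift back: q−10=g, x−10=n, s−10=i, u−10=k, b−10=r, k−10=a, z−10=p → gnikrap; then reverse → parking.

parking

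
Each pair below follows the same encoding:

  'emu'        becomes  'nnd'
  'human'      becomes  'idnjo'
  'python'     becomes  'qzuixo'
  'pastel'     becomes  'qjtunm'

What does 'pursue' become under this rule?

The shift depends on letter class: consonant m→n is +1, but vowel e→n is +9. Vowels shift forward by 9 and consonants shift forward by 1.
On pursue: p(cons)+1=q, u(vowel)+9=d, r(cons)+1=s, s(cons)+1=t, u(vowel)+9=d, e(vowel)+9=n.

qdstdn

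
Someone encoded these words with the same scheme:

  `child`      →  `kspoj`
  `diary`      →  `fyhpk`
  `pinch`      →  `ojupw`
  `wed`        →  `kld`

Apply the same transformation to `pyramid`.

kpthyfw

The output letters match the input read backwards, each shifted +7: child reversed is dlihc. The word is reversed, then every letter is shifted forward by 7.
For pyramid: reverse → dimaryp; then shift: d+7=k, i+7=p, m+7=t, a+7=h, r+7=y, y+7=f, p+7=w.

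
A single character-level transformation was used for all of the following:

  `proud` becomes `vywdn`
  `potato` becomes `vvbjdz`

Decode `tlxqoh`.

nephew

In proud: p→v is +6, r→y is +7, o→w is +8, u→d is +9 — the shift increases by 1 each position. Letter i (0-indexed) is shifted by i+6, so successive shifts are 6, 7, 8, ….
Reversing it on tlxqoh: t−6=n, l−7=e, x−8=p, q−9=h, o−10=e, h−11=w.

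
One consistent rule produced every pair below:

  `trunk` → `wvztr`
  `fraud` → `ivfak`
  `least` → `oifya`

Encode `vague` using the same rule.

In trunk: t→w is +3, r→v is +4, u→z is +5, n→t is +6 — the shift increases by 1 each position. Letter i (0-indexed) is shifted by i+3, so successive shifts are 3, 4, 5, ….
On vague: v+3=y, a+4=e, g+5=l, u+6=a, e+7=l.

yelal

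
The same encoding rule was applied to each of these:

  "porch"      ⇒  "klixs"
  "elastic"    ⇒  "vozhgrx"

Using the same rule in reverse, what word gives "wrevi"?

Each pair mirrors across the alphabet (p↔k, o↔l, r↔i): positions sum to 25. Each letter is replaced by its mirror in the alphabet: a↔z, b↔y, c↔x, and so on (the Atbash cipher).
Reversing it on wrevi: w↔d, r↔i, e↔v, v↔e, i↔r.

diver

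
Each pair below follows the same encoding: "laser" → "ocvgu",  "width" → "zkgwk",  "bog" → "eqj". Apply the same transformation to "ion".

The shift depends on letter class: consonant l→o is +3, but vowel a→c is +2. Vowels shift forward by 2 and consonants shift forward by 3.
Applying it to ion: i(vowel)+2=k, o(vowel)+2=q, n(cons)+3=q.

kqq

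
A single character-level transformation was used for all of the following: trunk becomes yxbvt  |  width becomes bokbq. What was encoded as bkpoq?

weigh

In trunk: t→y is +5, r→x is +6, u→b is +7, n→v is +8 — the shift increases by 1 each position. Each letter shifts forward by (position + 5), i.e. 5, 6, 7, … — the shift grows by one for each successive letter.
Decoding bkpoq: b−5=w, k−6=e, p−7=i, o−8=g, q−9=h.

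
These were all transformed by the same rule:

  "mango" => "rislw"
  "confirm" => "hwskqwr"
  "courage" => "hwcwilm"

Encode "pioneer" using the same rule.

uqwsmmw

Vowels shift forward by 8 and consonants shift forward by 5.
On pioneer: p(cons)+5=u, i(vowel)+8=q, o(vowel)+8=w, n(cons)+5=s, e(vowel)+8=m, e(vowel)+8=m, r(cons)+5=w.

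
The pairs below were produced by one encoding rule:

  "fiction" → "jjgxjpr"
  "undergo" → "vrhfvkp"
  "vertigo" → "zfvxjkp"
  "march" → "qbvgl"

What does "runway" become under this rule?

The shift depends on letter class: consonant f→j is +4, but vowel i→j is +1. Two shifts are in play — +1 for a/e/i/o/u, +4 for every other letter.
Applying it to runway: r(cons)+4=v, u(vowel)+1=v, n(cons)+4=r, w(cons)+4=a, a(vowel)+1=b, y(cons)+4=c.

vvrabc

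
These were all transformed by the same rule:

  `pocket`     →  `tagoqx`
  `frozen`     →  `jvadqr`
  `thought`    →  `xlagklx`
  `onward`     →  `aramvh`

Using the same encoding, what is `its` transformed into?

uxw

The shift depends on letter class: consonant p→t is +4, but vowel o→a is +12. The rule splits by letter class: vowels +12, consonants +4.
Applying it to its: i(vowel)+12=u, t(cons)+4=x, s(cons)+4=w.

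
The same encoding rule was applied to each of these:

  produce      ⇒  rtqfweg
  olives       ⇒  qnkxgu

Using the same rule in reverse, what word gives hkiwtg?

figure

This is a Caesar cipher with shift 2.
Undoing it on hkiwtg: h−2=f, k−2=i, i−2=g, w−2=u, t−2=r, g−2=e.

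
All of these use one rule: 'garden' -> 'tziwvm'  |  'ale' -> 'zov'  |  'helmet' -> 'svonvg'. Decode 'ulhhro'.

fossil

Each pair mirrors across the alphabet (g↔t, a↔z, r↔i): positions sum to 25. Letters are reflected about the middle of the alphabet (position → 25−position): Atbash.
Undoing it on ulhhro: u↔f, l↔o, h↔s, h↔s, r↔i, o↔l.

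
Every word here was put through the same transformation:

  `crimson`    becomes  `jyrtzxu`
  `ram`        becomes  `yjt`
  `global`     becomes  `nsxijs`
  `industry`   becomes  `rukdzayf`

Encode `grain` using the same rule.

The shift depends on letter class: consonant c→j is +7, but vowel i→r is +9. Vowels shift forward by 9 and consonants shift forward by 7.
On grain: g(cons)+7=n, r(cons)+7=y, a(vowel)+9=j, i(vowel)+9=r, n(cons)+7=u.

nyjru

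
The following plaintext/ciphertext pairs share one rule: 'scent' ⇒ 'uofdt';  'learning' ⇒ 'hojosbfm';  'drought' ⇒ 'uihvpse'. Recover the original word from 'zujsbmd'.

The output letters match the input read backwards, each shifted +1: scent reversed is tnecs. Read the word backwards and shift each letter +1.
Undoing it on zujsbmd: shift back: z−1=y, u−1=t, j−1=i, s−1=r, b−1=a, m−1=l, d−1=c → ytiralc; then reverse → clarity.

clarity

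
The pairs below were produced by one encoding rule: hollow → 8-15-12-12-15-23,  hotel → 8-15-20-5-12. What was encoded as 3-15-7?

cog

Letters become their 1-indexed alphabet positions: a=1 … z=26.
Reversing it on 3-15-7: 3=c, 15=o, 7=g.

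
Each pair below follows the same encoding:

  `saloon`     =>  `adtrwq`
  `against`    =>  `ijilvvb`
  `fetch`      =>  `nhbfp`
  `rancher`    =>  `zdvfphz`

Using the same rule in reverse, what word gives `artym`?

solve

Shifts by position in saloon: pos 0: s→a (+8), pos 1: a→d (+3), pos 2: l→t (+8), pos 3: o→r (+3) — repeating every 2. It's a Vigenère-style cipher with numeric key [8,3]: position i shifts by key[i mod 2].
Undoing it on artym: a−8=s, r−3=o, t−8=l, y−3=v, m−8=e.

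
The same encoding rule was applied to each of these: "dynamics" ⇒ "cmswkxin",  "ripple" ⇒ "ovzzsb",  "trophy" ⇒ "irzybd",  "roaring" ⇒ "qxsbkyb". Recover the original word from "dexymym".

coconut

Read the word backwards and shift each letter +10.
Undoing it on dexymym: shift back: d−10=t, e−10=u, x−10=n, y−10=o, m−10=c, y−10=o, m−10=c → tunococ; then reverse → coconut.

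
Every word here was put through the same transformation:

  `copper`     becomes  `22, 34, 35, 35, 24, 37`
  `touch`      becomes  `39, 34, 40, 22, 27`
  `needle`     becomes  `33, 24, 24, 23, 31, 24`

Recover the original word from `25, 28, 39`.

fit

c is letter #3 and maps to 22: an offset of 19. The number is (letter's place in the alphabet, a=1) + 19.
Undoing it on 25, 28, 39: 25→(25−19)÷1=6=f, 28→(28−19)÷1=9=i, 39→(39−19)÷1=20=t.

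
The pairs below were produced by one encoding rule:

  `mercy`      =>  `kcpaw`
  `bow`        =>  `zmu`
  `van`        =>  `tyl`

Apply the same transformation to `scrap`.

Compare letters: m→k is +24, e→c is +24, r→p is +24 — a constant shift. Each letter is shifted forward by 24 in the alphabet (a Caesar shift of +24).
For scrap: s+24=q, c+24=a, r+24=p, a+24=y, p+24=n.

qapyn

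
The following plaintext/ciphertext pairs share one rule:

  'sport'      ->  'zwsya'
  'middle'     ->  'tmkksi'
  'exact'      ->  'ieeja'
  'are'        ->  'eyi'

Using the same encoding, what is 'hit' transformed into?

The shift depends on letter class: consonant s→z is +7, but vowel o→s is +4. The rule splits by letter class: vowels +4, consonants +7.
On hit: h(cons)+7=o, i(vowel)+4=m, t(cons)+7=a.

oma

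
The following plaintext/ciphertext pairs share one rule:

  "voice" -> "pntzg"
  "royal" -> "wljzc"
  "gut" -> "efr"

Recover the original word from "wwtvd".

The output letters match the input read backwards, each shifted +11: voice reversed is eciov. Two steps: reverse the string, then apply a Caesar shift of +11.
Undoing it on wwtvd: shift back: w−11=l, w−11=l, t−11=i, v−11=k, d−11=s → lliks; then reverse → skill.

skill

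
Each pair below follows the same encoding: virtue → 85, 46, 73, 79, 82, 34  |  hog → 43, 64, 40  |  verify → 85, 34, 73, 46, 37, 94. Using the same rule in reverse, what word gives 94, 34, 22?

v(#22)→85 and i(#9)→46: differences scale by 3, so n = 3·pos + 19. Each letter becomes 3×(its alphabet position, a=1..z=26) + 19.
Decoding 94, 34, 22: 94→(94−19)÷3=25=y, 34→(34−19)÷3=5=e, 22→(22−19)÷3=1=a.

yea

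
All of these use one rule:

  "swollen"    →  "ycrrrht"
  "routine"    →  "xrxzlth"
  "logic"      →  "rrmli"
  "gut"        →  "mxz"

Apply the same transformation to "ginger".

The rule splits by letter class: vowels +3, consonants +6.
On ginger: g(cons)+6=m, i(vowel)+3=l, n(cons)+6=t, g(cons)+6=m, e(vowel)+3=h, r(cons)+6=x.

mltmhx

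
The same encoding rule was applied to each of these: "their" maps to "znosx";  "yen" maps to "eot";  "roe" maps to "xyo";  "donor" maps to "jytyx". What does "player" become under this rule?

vrkeox

The rule splits by letter class: vowels +10, consonants +6.
On player: p(cons)+6=v, l(cons)+6=r, a(vowel)+10=k, y(cons)+6=e, e(vowel)+10=o, r(cons)+6=x.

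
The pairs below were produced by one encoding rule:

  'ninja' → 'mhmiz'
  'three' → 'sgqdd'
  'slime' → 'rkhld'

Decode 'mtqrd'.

nurse

Compare letters: n→m is +25, i→h is +25, n→m is +25 — a constant shift. It's a constant shift of +25 (ROT25).
Reversing it on mtqrd: m−25=n, t−25=u, q−25=r, r−25=s, d−25=e.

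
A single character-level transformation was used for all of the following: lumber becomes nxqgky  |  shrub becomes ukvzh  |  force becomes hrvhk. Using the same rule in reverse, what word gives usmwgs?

spiral

Each letter shifts forward by (position + 2), i.e. 2, 3, 4, … — the shift grows by one for each successive letter.
Undoing it on usmwgs: u−2=s, s−3=p, m−4=i, w−5=r, g−6=a, s−7=l.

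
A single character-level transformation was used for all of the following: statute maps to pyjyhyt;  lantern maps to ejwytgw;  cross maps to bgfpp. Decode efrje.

s(18)→p(15) and t(19)→y(24) fit y≡9x+9 (mod 26); the inverse of 9 mod 26 is 3. Each letter's alphabet position (a=0..z=25) is mapped through 9·x+9 mod 26 — an affine cipher.
Reversing it on efrje: e(4)→3·(4−9)≡11=l; f(5)→3·(5−9)≡14=o; r(17)→3·(17−9)≡24=y; j(9)→3·(9−9)≡0=a; e(4)→3·(4−9)≡11=l (all mod 26).

loyal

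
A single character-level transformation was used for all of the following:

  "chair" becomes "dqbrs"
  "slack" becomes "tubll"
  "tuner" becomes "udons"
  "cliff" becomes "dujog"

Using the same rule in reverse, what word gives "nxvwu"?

Shifts by position in chair: pos 0: c→d (+1), pos 1: h→q (+9), pos 2: a→b (+1), pos 3: i→r (+9) — repeating every 2. It's a Vigenère-style cipher with numeric key [1,9]: position i shifts by key[i mod 2].
Decoding nxvwu: n−1=m, x−9=o, v−1=u, w−9=n, u−1=t.

mount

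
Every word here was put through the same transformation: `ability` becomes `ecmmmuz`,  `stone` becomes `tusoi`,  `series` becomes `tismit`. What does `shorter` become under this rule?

The shift depends on letter class: consonant b→c is +1, but vowel a→e is +4. Two shifts are in play — +4 for a/e/i/o/u, +1 for every other letter.
Applying it to shorter: s(cons)+1=t, h(cons)+1=i, o(vowel)+4=s, r(cons)+1=s, t(cons)+1=u, e(vowel)+4=i, r(cons)+1=s.

tissuis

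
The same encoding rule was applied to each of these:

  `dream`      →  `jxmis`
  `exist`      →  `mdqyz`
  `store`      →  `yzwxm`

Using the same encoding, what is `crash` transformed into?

ixiyn

The rule splits by letter class: vowels +8, consonants +6.
Applying it to crash: c(cons)+6=i, r(cons)+6=x, a(vowel)+8=i, s(cons)+6=y, h(cons)+6=n.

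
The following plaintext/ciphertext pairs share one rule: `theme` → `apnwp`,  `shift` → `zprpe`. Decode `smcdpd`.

letter

In theme: t→a is +7, h→p is +8, e→n is +9, m→w is +10 — the shift increases by 1 each position. Letter i (0-indexed) is shifted by i+7, so successive shifts are 7, 8, 9, ….
Decoding smcdpd: s−7=l, m−8=e, c−9=t, d−10=t, p−11=e, d−12=r.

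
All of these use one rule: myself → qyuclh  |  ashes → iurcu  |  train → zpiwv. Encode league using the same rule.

lcimec

m(12)→q(16) and y(24)→y(24) fit y≡5x+8 (mod 26); the inverse of 5 mod 26 is 21. This is an affine cipher: with a=0,…,z=25, each position x becomes (5x+8) mod 26.
Applying it to league: l(11)→5·11+8≡11=l; e(4)→5·4+8≡2=c; a(0)→5·0+8≡8=i; g(6)→5·6+8≡12=m; u(20)→5·20+8≡4=e; e(4)→5·4+8≡2=c (all mod 26).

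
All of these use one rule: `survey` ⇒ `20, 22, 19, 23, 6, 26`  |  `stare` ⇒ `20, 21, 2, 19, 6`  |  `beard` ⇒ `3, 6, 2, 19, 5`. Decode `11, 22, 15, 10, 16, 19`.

junior

The number is (letter's place in the alphabet, a=1) + 1.
Undoing it on 11, 22, 15, 10, 16, 19: 11→(11−1)÷1=10=j, 22→(22−1)÷1=21=u, 15→(15−1)÷1=14=n, 10→(10−1)÷1=9=i, 16→(16−1)÷1=15=o, 19→(19−1)÷1=18=r.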